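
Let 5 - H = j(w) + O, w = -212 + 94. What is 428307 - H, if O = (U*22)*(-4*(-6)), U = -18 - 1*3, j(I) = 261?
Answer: 417475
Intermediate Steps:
w = -118
U = -21 (U = -18 - 3 = -21)
O = -11088 (O = (-21*22)*(-4*(-6)) = -462*24 = -11088)
H = 10832 (H = 5 - (261 - 11088) = 5 - 1*(-10827) = 5 + 10827 = 10832)
428307 - H = 428307 - 1*10832 = 428307 - 10832 = 417475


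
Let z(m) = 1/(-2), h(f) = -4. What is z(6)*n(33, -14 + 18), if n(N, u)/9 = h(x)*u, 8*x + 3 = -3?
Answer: 72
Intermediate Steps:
x = -¾ (x = -3/8 + (⅛)*(-3) = -3/8 - 3/8 = -¾ ≈ -0.75000)
n(N, u) = -36*u (n(N, u) = 9*(-4*u) = -36*u)
z(m) = -½
z(6)*n(33, -14 + 18) = -(-18)*(-14 + 18) = -(-18)*4 = -½*(-144) = 72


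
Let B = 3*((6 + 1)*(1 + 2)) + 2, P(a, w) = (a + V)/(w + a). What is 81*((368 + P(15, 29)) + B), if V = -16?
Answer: 1543131/44 ≈ 35071.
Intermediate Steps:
P(a, w) = (-16 + a)/(a + w) (P(a, w) = (a - 16)/(w + a) = (-16 + a)/(a + w))
B = 65 (B = 3*(7*3) + 2 = 3*21 + 2 = 63 + 2 = 65)
81*((368 + P(15, 29)) + B) = 81*((368 + (-16 + 15)/(15 + 29)) + 65) = 81*((368 - 1/44) + 65) = 81*(16191/44 + 65) = 81*(19051/44) = 1543131/44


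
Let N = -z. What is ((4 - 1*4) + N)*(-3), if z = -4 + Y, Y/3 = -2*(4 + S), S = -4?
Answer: -12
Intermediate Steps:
Y = 0 (Y = 3*(-2*(4 - 4)) = 3*(-2*0) = 3*0 = 0)
z = -4 (z = -4 + 0 = -4)
N = 4 (N = -1*(-4) = 4)
((4 - 1*4) + N)*(-3) = ((4 - 1*4) + 4)*(-3) = ((4 - 4) + 4)*(-3) = (0 + 4)*(-3) = 4*(-3) = -12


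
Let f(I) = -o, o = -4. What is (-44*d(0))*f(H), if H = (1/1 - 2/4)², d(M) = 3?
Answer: -528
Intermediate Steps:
H = ¼ (H = (1 - 2*¼)² = (1 - ½)² = (½)² = ¼ ≈ 0.25000)
f(I) = 4 (f(I) = -1*(-4) = 4)
(-44*d(0))*f(H) = -44*3*4 = -132*4 = -528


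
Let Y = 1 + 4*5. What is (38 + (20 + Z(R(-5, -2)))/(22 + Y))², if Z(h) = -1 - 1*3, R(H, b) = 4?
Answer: 2722500/1849 ≈ 1472.4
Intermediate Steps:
Z(h) = -4 (Z(h) = -1 - 3 = -4)
Y = 21 (Y = 1 + 20 = 21)
(38 + (20 + Z(R(-5, -2)))/(22 + Y))² = (38 + (20 - 4)/(22 + 21))² = (38 + 16/43)² = (1650/43)² = 2722500/1849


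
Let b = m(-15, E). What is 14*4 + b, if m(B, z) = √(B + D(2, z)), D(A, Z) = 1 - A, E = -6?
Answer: 56 + 4*I ≈ 56.0 + 4.0*I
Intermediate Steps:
m(B, z) = √(-1 + B) (m(B, z) = √(B + (1 - 1*2)) = √(B + (1 - 2)) = √(B - 1) = √(-1 + B))
b = 4*I (b = √(-1 - 15) = √(-16) = 4*I ≈ 4.0*I)
14*4 + b = 14*4 + 4*I = 56 + 4*I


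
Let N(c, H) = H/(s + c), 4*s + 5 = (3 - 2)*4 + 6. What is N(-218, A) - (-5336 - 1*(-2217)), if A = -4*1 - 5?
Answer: 901403/289 ≈ 3119.0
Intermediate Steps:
A = -9 (A = -4 - 5 = -9)
s = 5/4 (s = -5/4 + ((3 - 2)*4 + 6)/4 = -5/4 + (1*4 + 6)/4 = -5/4 + (4 + 6)/4 = -5/4 + (¼)*10 = -5/4 + 5/2 = 5/4 ≈ 1.2500)
N(c, H) = H/(5/4 + c)
N(-218, A) - (-5336 - 1*(-2217)) = 4*(-9)/(5 + 4*(-218)) - (-5336 - 1*(-2217)) = 4*(-9)/(5 - 872) - (-5336 + 2217) = 4*(-9)/(-867) - 1*(-3119) = 4*(-9)*(-1/867) + 3119 = 12/289 + 3119 = 901403/289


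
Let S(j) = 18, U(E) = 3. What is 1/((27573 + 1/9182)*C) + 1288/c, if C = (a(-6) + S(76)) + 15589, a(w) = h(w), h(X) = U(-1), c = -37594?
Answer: -1272565239785513/37143494463312895 ≈ -0.034261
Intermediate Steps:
h(X) = 3
a(w) = 3
C = 15610 (C = (3 + 18) + 15589 = 21 + 15589 = 15610)
1/((27573 + 1/9182)*C) + 1288/c = 1/((27573 + 1/9182)*15610) + 1288/(-37594) = (1/15610)/(27573 + 1/9182) + 1288*(-1/37594) = (1/15610)/(253175287/9182) - 644/18797 = (9182/253175287)*(1/15610) - 644/18797 = 4591/1976033115035 - 644/18797 = -1272565239785513/37143494463312895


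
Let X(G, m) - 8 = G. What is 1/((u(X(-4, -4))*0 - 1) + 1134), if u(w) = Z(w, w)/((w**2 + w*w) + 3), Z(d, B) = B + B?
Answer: 1/1133 ≈ 0.00088261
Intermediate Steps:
Z(d, B) = 2*B
X(G, m) = 8 + G
u(w) = 2*w/(3 + 2*w**2) (u(w) = (2*w)/((w**2 + w*w) + 3) = (2*w)/((w**2 + w**2) + 3) = (2*w)/(2*w**2 + 3) = (2*w)/(3 + 2*w**2) = 2*w/(3 + 2*w**2))
1/((u(X(-4, -4))*0 - 1) + 1134) = 1/(((2*(8 - 4)/(3 + 2*(8 - 4)**2))*0 - 1) + 1134) = 1/(((2*4/(3 + 2*4**2))*0 - 1) + 1134) = 1/(((2*4/(3 + 2*16))*0 - 1) + 1134) = 1/(((2*4/(3 + 32))*0 - 1) + 1134) = 1/(((2*4/35)*0 - 1) + 1134) = 1/(((2*4*(1/35))*0 - 1) + 1134) = 1/(((8/35)*0 - 1) + 1134) = 1/((0 - 1) + 1134) = 1/(-1 + 1134) = 1/1133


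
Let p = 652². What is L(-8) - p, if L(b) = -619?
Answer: -425723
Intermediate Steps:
p = 425104
L(-8) - p = -619 - 1*425104 = -619 - 425104 = -425723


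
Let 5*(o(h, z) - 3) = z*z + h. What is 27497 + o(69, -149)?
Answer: 31954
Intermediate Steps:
o(h, z) = 3 + h/5 + z**2/5 (o(h, z) = 3 + (z*z + h)/5 = 3 + (z**2 + h)/5 = 3 + (h + z**2)/5 = 3 + (h/5 + z**2/5) = 3 + h/5 + z**2/5)
27497 + o(69, -149) = 27497 + (3 + (1/5)*69 + (1/5)*(-149)**2) = 27497 + (3 + 69/5 + (1/5)*22201) = 27497 + (3 + 69/5 + 22201/5) = 27497 + 4457 = 31954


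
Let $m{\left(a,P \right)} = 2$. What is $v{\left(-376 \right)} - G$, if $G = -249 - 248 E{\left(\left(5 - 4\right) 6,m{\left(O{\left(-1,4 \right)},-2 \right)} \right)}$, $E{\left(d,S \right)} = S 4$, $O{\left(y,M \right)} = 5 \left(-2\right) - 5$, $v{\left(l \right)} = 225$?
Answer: $2458$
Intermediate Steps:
$O{\left(y,M \right)} = -15$ ($O{\left(y,M \right)} = -10 - 5 = -15$)
$E{\left(d,S \right)} = 4 S$
$G = -2233$ ($G = -249 - 248 \cdot 4 \cdot 2 = -249 - 1984 = -2233$)
$v{\left(-376 \right)} - G = 225 - -2233 = 225 + 2233 = 2458$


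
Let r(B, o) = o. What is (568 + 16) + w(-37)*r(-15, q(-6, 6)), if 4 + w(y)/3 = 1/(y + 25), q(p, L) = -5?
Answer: 2581/4 ≈ 645.25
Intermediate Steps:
w(y) = -12 + 3/(25 + y) (w(y) = -12 + 3/(y + 25) = -12 + 3/(25 + y))
(568 + 16) + w(-37)*r(-15, q(-6, 6)) = (568 + 16) + (3*(-99 - 4*(-37))/(25 - 37))*(-5) = 584 + (3*(-99 + 148)/(-12))*(-5) = 584 + (3*(-1/12)*49)*(-5) = 584 - 49/4*(-5) = 584 + 245/4 = 2581/4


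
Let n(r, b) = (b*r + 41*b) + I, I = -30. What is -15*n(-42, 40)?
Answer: 1050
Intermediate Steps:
n(r, b) = -30 + 41*b + b*r (n(r, b) = (b*r + 41*b) - 30 = (41*b + b*r) - 30 = -30 + 41*b + b*r)
-15*n(-42, 40) = -15*(-30 + 41*40 + 40*(-42)) = -15*(-30 + 1640 - 1680) = -15*(-70) = 1050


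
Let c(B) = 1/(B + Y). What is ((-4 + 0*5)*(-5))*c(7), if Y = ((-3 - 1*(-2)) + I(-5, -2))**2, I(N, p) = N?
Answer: 20/43 ≈ 0.46512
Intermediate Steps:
Y = 36 (Y = ((-3 - 1*(-2)) - 5)**2 = ((-3 + 2) - 5)**2 = (-1 - 5)**2 = (-6)**2 = 36)
c(B) = 1/(36 + B) (c(B) = 1/(B + 36) = 1/(36 + B))
((-4 + 0*5)*(-5))*c(7) = ((-4 + 0*5)*(-5))/(36 + 7) = ((-4 + 0)*(-5))/43 = -4*(-5)*(1/43) = 20*(1/43) = 20/43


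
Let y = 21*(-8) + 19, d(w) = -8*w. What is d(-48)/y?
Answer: -384/149 ≈ -2.5772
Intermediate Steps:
y = -149 (y = -168 + 19 = -149)
d(-48)/y = -8*(-48)/(-149) = 384*(-1/149) = -384/149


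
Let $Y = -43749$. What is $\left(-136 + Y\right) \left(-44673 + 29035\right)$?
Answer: $686273630$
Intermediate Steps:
$\left(-136 + Y\right) \left(-44673 + 29035\right) = \left(-136 - 43749\right) \left(-44673 + 29035\right) = \left(-43885\right) \left(-15638\right) = 686273630$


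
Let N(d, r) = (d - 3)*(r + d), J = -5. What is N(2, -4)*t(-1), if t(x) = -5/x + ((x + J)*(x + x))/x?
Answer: -14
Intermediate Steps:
t(x) = -10 - 5/x + 2*x (t(x) = -5/x + ((x - 5)*(x + x))/x = -5/x + ((-5 + x)*(2*x))/x = -5/x + (2*x*(-5 + x))/x = -5/x + (-10 + 2*x) = -10 - 5/x + 2*x)
N(d, r) = (-3 + d)*(d + r)
N(2, -4)*t(-1) = (2**2 - 3*2 - 3*(-4) + 2*(-4))*(-10 - 5/(-1) + 2*(-1)) = (4 - 6 + 12 - 8)*(-10 - 5*(-1) - 2) = 2*(-10 + 5 - 2) = 2*(-7) = -14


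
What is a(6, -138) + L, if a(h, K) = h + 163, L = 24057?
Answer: 24226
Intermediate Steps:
a(h, K) = 163 + h
a(6, -138) + L = (163 + 6) + 24057 = 169 + 24057 = 24226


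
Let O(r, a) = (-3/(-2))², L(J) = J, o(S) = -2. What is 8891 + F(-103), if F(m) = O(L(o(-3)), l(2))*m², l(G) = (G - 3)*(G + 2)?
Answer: 131045/4 ≈ 32761.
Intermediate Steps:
l(G) = (-3 + G)*(2 + G)
O(r, a) = 9/4 (O(r, a) = (-3*(-½))² = (3/2)² = 9/4)
F(m) = 9*m²/4
8891 + F(-103) = 8891 + (9/4)*(-103)² = 8891 + (9/4)*10609 = 8891 + 95481/4 = 131045/4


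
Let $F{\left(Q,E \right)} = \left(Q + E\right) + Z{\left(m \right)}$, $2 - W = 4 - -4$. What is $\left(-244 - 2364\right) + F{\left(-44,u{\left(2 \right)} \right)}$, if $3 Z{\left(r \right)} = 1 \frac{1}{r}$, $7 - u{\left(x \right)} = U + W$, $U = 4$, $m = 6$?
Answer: $- \frac{47573}{18} \approx -2642.9$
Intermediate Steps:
$W = -6$ ($W = 2 - \left(4 - -4\right) = 2 - \left(4 + 4\right) = 2 - 8 = -6$)
$u{\left(x \right)} = 9$ ($u{\left(x \right)} = 7 - \left(4 - 6\right) = 7 - -2 = 7 + 2 = 9$)
$Z{\left(r \right)} = \frac{1}{3 r}$ ($Z{\left(r \right)} = \frac{1 \frac{1}{r}}{3} = \frac{1}{3 r}$)
$F{\left(Q,E \right)} = \frac{1}{18} + E + Q$ ($F{\left(Q,E \right)} = \left(Q + E\right) + \frac{1}{3 \cdot 6} = \left(E + Q\right) + \frac{1}{3} \cdot \frac{1}{6} = \left(E + Q\right) + \frac{1}{18} = \frac{1}{18} + E + Q$)
$\left(-244 - 2364\right) + F{\left(-44,u{\left(2 \right)} \right)} = \left(-244 - 2364\right) + \left(\frac{1}{18} + 9 - 44\right) = -2608 - \frac{629}{18} = - \frac{47573}{18}$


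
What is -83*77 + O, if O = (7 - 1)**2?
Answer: -6355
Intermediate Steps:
O = 36 (O = 6**2 = 36)
-83*77 + O = -83*77 + 36 = -6391 + 36 = -6355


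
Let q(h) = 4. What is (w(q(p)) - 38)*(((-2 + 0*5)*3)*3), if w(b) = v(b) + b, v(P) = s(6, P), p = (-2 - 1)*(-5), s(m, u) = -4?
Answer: 684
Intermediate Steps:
p = 15 (p = -3*(-5) = 15)
v(P) = -4
w(b) = -4 + b
(w(q(p)) - 38)*(((-2 + 0*5)*3)*3) = ((-4 + 4) - 38)*(((-2 + 0*5)*3)*3) = (0 - 38)*(((-2 + 0)*3)*3) = -38*(-2*3)*3 = -(-228)*3 = -38*(-18) = 684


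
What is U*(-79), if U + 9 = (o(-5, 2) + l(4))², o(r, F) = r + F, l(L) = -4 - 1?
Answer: -4345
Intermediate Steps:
l(L) = -5
o(r, F) = F + r
U = 55 (U = -9 + ((2 - 5) - 5)² = -9 + (-3 - 5)² = -9 + (-8)² = -9 + 64 = 55)
U*(-79) = 55*(-79) = -4345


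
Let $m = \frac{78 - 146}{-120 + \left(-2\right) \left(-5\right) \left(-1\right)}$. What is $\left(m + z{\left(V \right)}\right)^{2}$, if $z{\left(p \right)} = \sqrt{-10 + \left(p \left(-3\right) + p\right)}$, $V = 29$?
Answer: $- \frac{286144}{4225} + \frac{136 i \sqrt{17}}{65} \approx -67.726 + 8.6268 i$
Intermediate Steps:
$z{\left(p \right)} = \sqrt{-10 - 2 p}$ ($z{\left(p \right)} = \sqrt{-10 + \left(- 3 p + p\right)} = \sqrt{-10 - 2 p}$)
$m = \frac{34}{65}$ ($m = - \frac{68}{-120 + 10 \left(-1\right)} = - \frac{68}{-120 - 10} = - \frac{68}{-130} = \left(-68\right) \left(- \frac{1}{130}\right) = \frac{34}{65} \approx 0.52308$)
$\left(m + z{\left(V \right)}\right)^{2} = \left(\frac{34}{65} + \sqrt{-10 - 58}\right)^{2} = \left(\frac{34}{65} + \sqrt{-68}\right)^{2} = \left(\frac{34}{65} + 2 i \sqrt{17}\right)^{2}$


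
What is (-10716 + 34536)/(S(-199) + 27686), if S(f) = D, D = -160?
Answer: 11910/13763 ≈ 0.86536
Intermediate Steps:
S(f) = -160
(-10716 + 34536)/(S(-199) + 27686) = (-10716 + 34536)/(-160 + 27686) = 23820/27526 = 23820*(1/27526) = 11910/13763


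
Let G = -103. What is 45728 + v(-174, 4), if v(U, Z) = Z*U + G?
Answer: 44929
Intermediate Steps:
v(U, Z) = -103 + U*Z (v(U, Z) = Z*U - 103 = U*Z - 103 = -103 + U*Z)
45728 + v(-174, 4) = 45728 + (-103 - 174*4) = 45728 + (-103 - 696) = 45728 - 799 = 44929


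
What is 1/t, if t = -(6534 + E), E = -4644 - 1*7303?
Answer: 1/5413 ≈ 0.00018474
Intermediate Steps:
E = -11947 (E = -4644 - 7303 = -11947)
t = 5413 (t = -(6534 - 11947) = -1*(-5413) = 5413)
1/t = 1/5413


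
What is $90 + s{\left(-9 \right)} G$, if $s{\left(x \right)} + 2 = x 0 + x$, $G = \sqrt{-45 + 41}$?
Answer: $90 - 22 i \approx 90.0 - 22.0 i$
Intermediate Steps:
$G = 2 i$ ($G = \sqrt{-4} = 2 i \approx 2.0 i$)
$s{\left(x \right)} = -2 + x$ ($s{\left(x \right)} = -2 + \left(x 0 + x\right) = -2 + \left(0 + x\right) = -2 + x$)
$90 + s{\left(-9 \right)} G = 90 + \left(-2 - 9\right) 2 i = 90 - 11 \cdot 2 i = 90 - 22 i$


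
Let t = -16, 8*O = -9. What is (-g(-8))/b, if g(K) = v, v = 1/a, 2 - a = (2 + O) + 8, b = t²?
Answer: 1/1760 ≈ 0.00056818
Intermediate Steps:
O = -9/8 (O = (⅛)*(-9) = -9/8 ≈ -1.1250)
b = 256 (b = (-16)² = 256)
a = -55/8 (a = 2 - ((2 - 9/8) + 8) = 2 - (7/8 + 8) = 2 - 1*71/8 = 2 - 71/8 = -55/8 ≈ -6.8750)
v = -8/55 (v = 1/(-55/8) = -8/55 ≈ -0.14545)
g(K) = -8/55
(-g(-8))/b = -1*(-8/55)/256 = (8/55)*(1/256) = 1/1760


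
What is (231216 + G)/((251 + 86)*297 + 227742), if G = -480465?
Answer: -11869/15611 ≈ -0.76030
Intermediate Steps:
(231216 + G)/((251 + 86)*297 + 227742) = (231216 - 480465)/((251 + 86)*297 + 227742) = -249249/(337*297 + 227742) = -249249/(100089 + 227742) = -249249/327831 = -249249*1/327831 = -11869/15611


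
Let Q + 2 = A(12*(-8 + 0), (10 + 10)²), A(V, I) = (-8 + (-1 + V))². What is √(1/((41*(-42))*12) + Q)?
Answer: √130745301554/3444 ≈ 104.99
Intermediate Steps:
A(V, I) = (-9 + V)²
Q = 11023 (Q = -2 + (-9 + 12*(-8 + 0))² = -2 + (-9 + 12*(-8))² = -2 + (-9 - 96)² = -2 + (-105)² = -2 + 11025 = 11023)
√(1/((41*(-42))*12) + Q) = √(1/((41*(-42))*12) + 11023) = √(1/(-1722*12) + 11023) = √(1/(-20664) + 11023) = √(-1/20664 + 11023) = √(227779271/20664) = √130745301554/3444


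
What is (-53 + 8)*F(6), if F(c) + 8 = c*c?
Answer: -1260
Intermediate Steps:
F(c) = -8 + c² (F(c) = -8 + c*c = -8 + c²)
(-53 + 8)*F(6) = (-53 + 8)*(-8 + 6²) = -45*(-8 + 36) = -45*28 = -1260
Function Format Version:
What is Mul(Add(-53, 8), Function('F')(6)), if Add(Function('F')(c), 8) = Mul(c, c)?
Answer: -1260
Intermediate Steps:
Function('F')(c) = Add(-8, Pow(c, 2)) (Function('F')(c) = Add(-8, Mul(c, c)) = Add(-8, Pow(c, 2)))
Mul(Add(-53, 8), Function('F')(6)) = Mul(Add(-53, 8), Add(-8, Pow(6, 2))) = Mul(-45, Add(-8, 36)) = Mul(-45, 28) = -1260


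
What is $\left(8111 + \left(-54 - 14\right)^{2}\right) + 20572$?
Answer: $33307$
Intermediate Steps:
$\left(8111 + \left(-54 - 14\right)^{2}\right) + 20572 = \left(8111 + \left(-68\right)^{2}\right) + 20572 = \left(8111 + 4624\right) + 20572 = 12735 + 20572 = 33307$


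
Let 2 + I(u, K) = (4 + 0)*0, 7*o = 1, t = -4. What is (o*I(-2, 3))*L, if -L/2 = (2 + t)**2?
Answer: 16/7 ≈ 2.2857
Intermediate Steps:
o = 1/7 (o = (1/7)*1 = 1/7 ≈ 0.14286)
I(u, K) = -2 (I(u, K) = -2 + (4 + 0)*0 = -2 + 4*0 = -2 + 0 = -2)
L = -8 (L = -2*(2 - 4)**2 = -2*(-2)**2 = -2*4 = -8)
(o*I(-2, 3))*L = ((1/7)*(-2))*(-8) = -2/7*(-8) = 16/7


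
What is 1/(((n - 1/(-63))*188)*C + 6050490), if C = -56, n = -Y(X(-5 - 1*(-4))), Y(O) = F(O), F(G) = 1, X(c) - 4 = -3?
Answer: 9/54547658 ≈ 1.6499e-7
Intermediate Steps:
X(c) = 1 (X(c) = 4 - 3 = 1)
Y(O) = 1
n = -1 (n = -1*1 = -1)
1/(((n - 1/(-63))*188)*C + 6050490) = 1/(((-1 - 1/(-63))*188)*(-56) + 6050490) = 1/(((-1 - 1*(-1/63))*188)*(-56) + 6050490) = 1/(((-1 + 1/63)*188)*(-56) + 6050490) = 1/(-62/63*188*(-56) + 6050490) = 1/(-11656/63*(-56) + 6050490) = 1/(93248/9 + 6050490) = 1/(54547658/9) = 9/54547658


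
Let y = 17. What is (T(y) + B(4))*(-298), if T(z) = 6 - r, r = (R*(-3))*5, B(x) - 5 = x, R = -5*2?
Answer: 40230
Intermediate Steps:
R = -10
B(x) = 5 + x
r = 150 (r = -10*(-3)*5 = 30*5 = 150)
T(z) = -144 (T(z) = 6 - 1*150 = 6 - 150 = -144)
(T(y) + B(4))*(-298) = (-144 + (5 + 4))*(-298) = (-144 + 9)*(-298) = -135*(-298) = 40230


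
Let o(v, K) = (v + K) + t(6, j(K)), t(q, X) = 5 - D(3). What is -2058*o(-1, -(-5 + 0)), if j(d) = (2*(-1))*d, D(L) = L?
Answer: -12348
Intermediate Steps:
j(d) = -2*d
t(q, X) = 2 (t(q, X) = 5 - 1*3 = 5 - 3 = 2)
o(v, K) = 2 + K + v (o(v, K) = (v + K) + 2 = (K + v) + 2 = 2 + K + v)
-2058*o(-1, -(-5 + 0)) = -2058*(2 - (-5 + 0) - 1) = -2058*(2 - 1*(-5) - 1) = -2058*(2 + 5 - 1) = -2058*6 = -12348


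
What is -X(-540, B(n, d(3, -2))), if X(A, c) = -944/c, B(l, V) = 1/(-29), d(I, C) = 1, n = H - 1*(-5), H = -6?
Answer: -27376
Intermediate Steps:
n = -1 (n = -6 - 1*(-5) = -6 + 5 = -1)
B(l, V) = -1/29
-X(-540, B(n, d(3, -2))) = -(-944)/(-1/29) = -(-944)*(-29) = -1*27376 = -27376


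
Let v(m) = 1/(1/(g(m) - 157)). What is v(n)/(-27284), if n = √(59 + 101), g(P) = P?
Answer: 157/27284 - √10/6821 ≈ 0.0052907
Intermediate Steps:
n = 4*√10 (n = √160 = 4*√10 ≈ 12.649)
v(m) = -157 + m (v(m) = 1/(1/(m - 157)) = 1/(1/(-157 + m)) = -157 + m)
v(n)/(-27284) = (-157 + 4*√10)/(-27284) = (-157 + 4*√10)*(-1/27284) = 157/27284 - √10/6821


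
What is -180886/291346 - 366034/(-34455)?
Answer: 50205057317/5019163215 ≈ 10.003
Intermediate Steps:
-180886/291346 - 366034/(-34455) = -180886*1/291346 - 366034*(-1/34455) = -90443/145673 + 366034/34455 = 50205057317/5019163215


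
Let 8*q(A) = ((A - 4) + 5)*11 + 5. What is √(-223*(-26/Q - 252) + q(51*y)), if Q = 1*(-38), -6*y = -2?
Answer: √323853366/76 ≈ 236.79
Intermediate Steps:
y = ⅓ (y = -⅙*(-2) = ⅓ ≈ 0.33333)
Q = -38
q(A) = 2 + 11*A/8 (q(A) = (((A - 4) + 5)*11 + 5)/8 = (((-4 + A) + 5)*11 + 5)/8 = ((1 + A)*11 + 5)/8 = ((11 + 11*A) + 5)/8 = (16 + 11*A)/8 = 2 + 11*A/8)
√(-223*(-26/Q - 252) + q(51*y)) = √(-223*(-26/(-38) - 252) + (2 + 11*(51*(⅓))/8)) = √(-223*(-26*(-1/38) - 252) + (2 + (11/8)*17)) = √(-223*(13/19 - 252) + (2 + 187/8)) = √(-223*(-4775/19) + 203/8) = √(1064825/19 + 203/8) = √(8522457/152) = √323853366/76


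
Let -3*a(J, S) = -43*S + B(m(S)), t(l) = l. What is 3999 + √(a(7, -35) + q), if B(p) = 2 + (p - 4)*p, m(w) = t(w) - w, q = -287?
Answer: 3999 + 8*I*√111/3 ≈ 3999.0 + 28.095*I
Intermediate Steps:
m(w) = 0 (m(w) = w - w = 0)
B(p) = 2 + p*(-4 + p) (B(p) = 2 + (-4 + p)*p = 2 + p*(-4 + p))
a(J, S) = -⅔ + 43*S/3 (a(J, S) = -(-43*S + (2 + 0² - 4*0))/3 = -(-43*S + (2 + 0 + 0))/3 = -(-43*S + 2)/3 = -(2 - 43*S)/3 = -⅔ + 43*S/3)
3999 + √(a(7, -35) + q) = 3999 + √((-⅔ + (43/3)*(-35)) - 287) = 3999 + √((-⅔ - 1505/3) - 287) = 3999 + √(-1507/3 - 287) = 3999 + √(-2368/3) = 3999 + 8*I*√111/3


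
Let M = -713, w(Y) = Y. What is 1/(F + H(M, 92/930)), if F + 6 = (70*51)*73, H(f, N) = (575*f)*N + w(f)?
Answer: 3/658003 ≈ 4.5592e-6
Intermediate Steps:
H(f, N) = f + 575*N*f (H(f, N) = (575*f)*N + f = 575*N*f + f = f + 575*N*f)
F = 260604 (F = -6 + (70*51)*73 = -6 + 3570*73 = -6 + 260610 = 260604)
1/(F + H(M, 92/930)) = 1/(260604 - 713*(1 + 575*(92/930))) = 1/(260604 - 713*(1 + 575*(92*(1/930)))) = 1/(260604 - 713*(1 + 575*(46/465))) = 1/(260604 - 713*(1 + 5290/93)) = 1/(260604 - 713*5383/93) = 1/(260604 - 123809/3) = 1/(658003/3) = 3/658003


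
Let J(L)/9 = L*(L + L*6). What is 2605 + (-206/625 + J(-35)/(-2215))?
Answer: 711521242/276875 ≈ 2569.8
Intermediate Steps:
J(L) = 63*L² (J(L) = 9*(L*(L + L*6)) = 9*(L*(L + 6*L)) = 9*(L*(7*L)) = 9*(7*L²) = 63*L²)
2605 + (-206/625 + J(-35)/(-2215)) = 2605 + (-206/625 + (63*(-35)²)/(-2215)) = 2605 + (-206*1/625 + (63*1225)*(-1/2215)) = 2605 + (-206/625 + 77175*(-1/2215)) = 2605 + (-206/625 - 15435/443) = 2605 - 9738133/276875 = 711521242/276875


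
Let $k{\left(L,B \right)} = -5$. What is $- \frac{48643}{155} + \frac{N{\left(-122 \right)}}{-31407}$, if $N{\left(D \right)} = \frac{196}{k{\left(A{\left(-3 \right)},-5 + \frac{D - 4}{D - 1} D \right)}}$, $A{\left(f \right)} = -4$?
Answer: $- \frac{305544925}{973617} \approx -313.82$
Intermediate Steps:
$N{\left(D \right)} = - \frac{196}{5}$ ($N{\left(D \right)} = \frac{196}{-5} = 196 \left(- \frac{1}{5}\right) = - \frac{196}{5}$)
$- \frac{48643}{155} + \frac{N{\left(-122 \right)}}{-31407} = - \frac{48643}{155} - \frac{196}{5 \left(-31407\right)} = \left(-48643\right) \frac{1}{155} - - \frac{196}{157035} = - \frac{48643}{155} + \frac{196}{157035} = - \frac{305544925}{973617}$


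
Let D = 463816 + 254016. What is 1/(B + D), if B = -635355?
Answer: 1/82477 ≈ 1.2125e-5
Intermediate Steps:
D = 717832
1/(B + D) = 1/(-635355 + 717832) = 1/82477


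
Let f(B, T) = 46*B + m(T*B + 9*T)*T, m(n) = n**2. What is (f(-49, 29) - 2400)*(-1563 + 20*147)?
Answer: 53727436242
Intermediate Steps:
f(B, T) = 46*B + T*(9*T + B*T)**2 (f(B, T) = 46*B + (T*B + 9*T)**2*T = 46*B + (B*T + 9*T)**2*T = 46*B + (9*T + B*T)**2*T = 46*B + T*(9*T + B*T)**2)
(f(-49, 29) - 2400)*(-1563 + 20*147) = ((46*(-49) + 29**3*(9 - 49)**2) - 2400)*(-1563 + 20*147) = ((-2254 + 24389*(-40)**2) - 2400)*(-1563 + 2940) = ((-2254 + 24389*1600) - 2400)*1377 = ((-2254 + 39022400) - 2400)*1377 = (39020146 - 2400)*1377 = 39017746*1377 = 53727436242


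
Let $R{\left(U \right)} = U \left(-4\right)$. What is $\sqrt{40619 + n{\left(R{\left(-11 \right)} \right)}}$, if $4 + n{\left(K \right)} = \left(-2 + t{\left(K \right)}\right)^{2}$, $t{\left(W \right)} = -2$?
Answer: $\sqrt{40631} \approx 201.57$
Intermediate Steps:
$R{\left(U \right)} = - 4 U$
$n{\left(K \right)} = 12$ ($n{\left(K \right)} = -4 + \left(-2 - 2\right)^{2} = -4 + \left(-4\right)^{2} = -4 + 16 = 12$)
$\sqrt{40619 + n{\left(R{\left(-11 \right)} \right)}} = \sqrt{40619 + 12} = \sqrt{40631}$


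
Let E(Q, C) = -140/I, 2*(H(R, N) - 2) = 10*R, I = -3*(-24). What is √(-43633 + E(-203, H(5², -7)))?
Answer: I*√1570858/6 ≈ 208.89*I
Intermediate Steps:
I = 72
H(R, N) = 2 + 5*R (H(R, N) = 2 + (10*R)/2 = 2 + 5*R)
E(Q, C) = -35/18 (E(Q, C) = -140/72 = -140*1/72 = -35/18)
√(-43633 + E(-203, H(5², -7))) = √(-43633 - 35/18) = √(-785429/18) = I*√1570858/6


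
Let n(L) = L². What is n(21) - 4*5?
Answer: 421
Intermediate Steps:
n(21) - 4*5 = 21² - 4*5 = 441 - 1*20 = 441 - 20 = 421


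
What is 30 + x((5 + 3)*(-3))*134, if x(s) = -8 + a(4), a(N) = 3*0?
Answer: -1042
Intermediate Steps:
a(N) = 0
x(s) = -8 (x(s) = -8 + 0 = -8)
30 + x((5 + 3)*(-3))*134 = 30 - 8*134 = 30 - 1072 = -1042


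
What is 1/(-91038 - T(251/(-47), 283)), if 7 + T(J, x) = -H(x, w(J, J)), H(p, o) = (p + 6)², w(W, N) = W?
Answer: -1/7510 ≈ -0.00013316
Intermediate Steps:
H(p, o) = (6 + p)²
T(J, x) = -7 - (6 + x)²
1/(-91038 - T(251/(-47), 283)) = 1/(-91038 - (-7 - (6 + 283)²)) = 1/(-91038 - (-7 - 1*289²)) = 1/(-91038 - (-7 - 1*83521)) = 1/(-91038 - (-7 - 83521)) = 1/(-91038 - 1*(-83528)) = 1/(-91038 + 83528) = 1/(-7510) = -1/7510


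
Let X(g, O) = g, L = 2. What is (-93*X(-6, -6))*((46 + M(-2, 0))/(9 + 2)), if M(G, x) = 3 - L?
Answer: 26226/11 ≈ 2384.2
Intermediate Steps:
M(G, x) = 1 (M(G, x) = 3 - 1*2 = 3 - 2 = 1)
(-93*X(-6, -6))*((46 + M(-2, 0))/(9 + 2)) = (-93*(-6))*((46 + 1)/(9 + 2)) = 558*(47/11) = 26226/11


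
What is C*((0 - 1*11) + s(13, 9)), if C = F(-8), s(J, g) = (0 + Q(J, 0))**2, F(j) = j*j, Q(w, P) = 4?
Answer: 320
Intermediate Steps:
F(j) = j**2
s(J, g) = 16 (s(J, g) = (0 + 4)**2 = 4**2 = 16)
C = 64 (C = (-8)**2 = 64)
C*((0 - 1*11) + s(13, 9)) = 64*((0 - 1*11) + 16) = 64*((0 - 11) + 16) = 64*(-11 + 16) = 64*5 = 320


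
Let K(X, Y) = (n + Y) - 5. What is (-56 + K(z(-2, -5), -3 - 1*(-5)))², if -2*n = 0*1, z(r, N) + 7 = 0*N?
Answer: 3481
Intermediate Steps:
z(r, N) = -7 (z(r, N) = -7 + 0*N = -7 + 0 = -7)
n = 0 (n = -0 = -½*0 = 0)
K(X, Y) = -5 + Y (K(X, Y) = (0 + Y) - 5 = Y - 5 = -5 + Y)
(-56 + K(z(-2, -5), -3 - 1*(-5)))² = (-56 + (-5 + (-3 - 1*(-5))))² = (-56 + (-5 + (-3 + 5)))² = (-56 + (-5 + 2))² = (-56 - 3)² = (-59)² = 3481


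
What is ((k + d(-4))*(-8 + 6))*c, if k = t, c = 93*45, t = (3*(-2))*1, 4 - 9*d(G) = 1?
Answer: 47430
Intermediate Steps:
d(G) = ⅓ (d(G) = 4/9 - ⅑*1 = 4/9 - ⅑ = ⅓)
t = -6 (t = -6*1 = -6)
c = 4185
k = -6
((k + d(-4))*(-8 + 6))*c = ((-6 + ⅓)*(-8 + 6))*4185 = -17/3*(-2)*4185 = (34/3)*4185 = 47430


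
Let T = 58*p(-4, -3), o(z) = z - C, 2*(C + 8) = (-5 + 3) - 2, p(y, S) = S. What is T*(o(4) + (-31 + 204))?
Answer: -32538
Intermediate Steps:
C = -10 (C = -8 + ((-5 + 3) - 2)/2 = -8 + (-2 - 2)/2 = -8 + (½)*(-4) = -8 - 2 = -10)
o(z) = 10 + z (o(z) = z - 1*(-10) = z + 10 = 10 + z)
T = -174 (T = 58*(-3) = -174)
T*(o(4) + (-31 + 204)) = -174*((10 + 4) + (-31 + 204)) = -174*(14 + 173) = -174*187 = -32538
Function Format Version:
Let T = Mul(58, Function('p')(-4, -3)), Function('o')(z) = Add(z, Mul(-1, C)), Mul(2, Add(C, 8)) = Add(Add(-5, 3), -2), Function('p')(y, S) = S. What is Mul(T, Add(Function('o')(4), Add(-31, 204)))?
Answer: -32538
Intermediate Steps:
C = -10 (C = Add(-8, Mul(Rational(1, 2), Add(Add(-5, 3), -2))) = Add(-8, Mul(Rational(1, 2), Add(-2, -2))) = Add(-8, Mul(Rational(1, 2), -4)) = Add(-8, -2) = -10)
Function('o')(z) = Add(10, z) (Function('o')(z) = Add(z, Mul(-1, -10)) = Add(z, 10) = Add(10, z))
T = -174 (T = Mul(58, -3) = -174)
Mul(T, Add(Function('o')(4), Add(-31, 204))) = Mul(-174, Add(Add(10, 4), Add(-31, 204))) = Mul(-174, Add(14, 173)) = Mul(-174, 187) = -32538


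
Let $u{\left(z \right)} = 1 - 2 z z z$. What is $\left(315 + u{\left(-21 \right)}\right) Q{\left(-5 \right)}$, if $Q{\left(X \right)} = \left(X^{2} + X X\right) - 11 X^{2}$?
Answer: $-4238325$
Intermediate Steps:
$u{\left(z \right)} = - 2 z^{3}$ ($u{\left(z \right)} = 1 - 2 z z^{2} = 1 \left(- 2 z^{3}\right) = - 2 z^{3}$)
$Q{\left(X \right)} = - 9 X^{2}$ ($Q{\left(X \right)} = \left(X^{2} + X^{2}\right) - 11 X^{2} = 2 X^{2} - 11 X^{2} = - 9 X^{2}$)
$\left(315 + u{\left(-21 \right)}\right) Q{\left(-5 \right)} = \left(315 - 2 \left(-21\right)^{3}\right) \left(- 9 \left(-5\right)^{2}\right) = \left(315 - -18522\right) \left(\left(-9\right) 25\right) = \left(315 + 18522\right) \left(-225\right) = 18837 \left(-225\right) = -4238325$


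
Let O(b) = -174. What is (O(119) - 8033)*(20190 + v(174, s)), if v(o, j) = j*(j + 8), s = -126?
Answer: -287721006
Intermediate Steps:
v(o, j) = j*(8 + j)
(O(119) - 8033)*(20190 + v(174, s)) = (-174 - 8033)*(20190 - 126*(8 - 126)) = -8207*(20190 - 126*(-118)) = -8207*(20190 + 14868) = -8207*35058 = -287721006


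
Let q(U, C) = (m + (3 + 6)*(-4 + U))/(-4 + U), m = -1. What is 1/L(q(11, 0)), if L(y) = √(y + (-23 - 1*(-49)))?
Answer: √427/122 ≈ 0.16938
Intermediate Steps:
q(U, C) = (-37 + 9*U)/(-4 + U) (q(U, C) = (-1 + (3 + 6)*(-4 + U))/(-4 + U) = (-1 + 9*(-4 + U))/(-4 + U) = (-1 + (-36 + 9*U))/(-4 + U) = (-37 + 9*U)/(-4 + U))
L(y) = √(26 + y) (L(y) = √(y + (-23 + 49)) = √(y + 26) = √(26 + y))
1/L(q(11, 0)) = 1/(√(26 + (-37 + 9*11)/(-4 + 11))) = 1/(√(26 + (-37 + 99)/7)) = 1/(√(26 + (⅐)*62)) = 1/(√(26 + 62/7)) = 1/(√(244/7)) = 1/(2*√427/7) = √427/122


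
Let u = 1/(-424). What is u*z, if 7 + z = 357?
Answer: -175/212 ≈ -0.82547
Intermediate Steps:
z = 350 (z = -7 + 357 = 350)
u = -1/424 ≈ -0.0023585
u*z = -1/424*350 = -175/212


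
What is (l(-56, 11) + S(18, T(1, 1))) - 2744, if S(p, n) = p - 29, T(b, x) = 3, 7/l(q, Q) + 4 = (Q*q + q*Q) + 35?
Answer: -3308762/1201 ≈ -2755.0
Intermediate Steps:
l(q, Q) = 7/(31 + 2*Q*q) (l(q, Q) = 7/(-4 + ((Q*q + q*Q) + 35)) = 7/(-4 + ((Q*q + Q*q) + 35)) = 7/(-4 + (2*Q*q + 35)) = 7/(-4 + (35 + 2*Q*q)) = 7/(31 + 2*Q*q))
S(p, n) = -29 + p
(l(-56, 11) + S(18, T(1, 1))) - 2744 = (7/(31 + 2*11*(-56)) + (-29 + 18)) - 2744 = (7/(31 - 1232) - 11) - 2744 = (7/(-1201) - 11) - 2744 = (7*(-1/1201) - 11) - 2744 = (-7/1201 - 11) - 2744 = -13218/1201 - 2744 = -3308762/1201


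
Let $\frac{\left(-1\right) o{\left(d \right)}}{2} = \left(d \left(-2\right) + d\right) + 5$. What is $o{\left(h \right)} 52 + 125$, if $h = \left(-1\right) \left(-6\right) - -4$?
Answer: $645$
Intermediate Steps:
$h = 10$ ($h = 6 + 4 = 10$)
$o{\left(d \right)} = -10 + 2 d$ ($o{\left(d \right)} = - 2 \left(\left(d \left(-2\right) + d\right) + 5\right) = - 2 \left(\left(- 2 d + d\right) + 5\right) = - 2 \left(- d + 5\right) = - 2 \left(5 - d\right) = -10 + 2 d$)
$o{\left(h \right)} 52 + 125 = \left(-10 + 2 \cdot 10\right) 52 + 125 = \left(-10 + 20\right) 52 + 125 = 10 \cdot 52 + 125 = 520 + 125 = 645$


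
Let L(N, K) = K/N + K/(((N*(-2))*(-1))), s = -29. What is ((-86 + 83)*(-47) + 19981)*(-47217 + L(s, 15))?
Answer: -27553366491/29 ≈ -9.5012e+8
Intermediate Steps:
L(N, K) = 3*K/(2*N) (L(N, K) = K/N + K/((-2*N*(-1))) = K/N + K/((2*N)) = K/N + K*(1/(2*N)) = K/N + K/(2*N) = 3*K/(2*N))
((-86 + 83)*(-47) + 19981)*(-47217 + L(s, 15)) = ((-86 + 83)*(-47) + 19981)*(-47217 + (3/2)*15/(-29)) = (-3*(-47) + 19981)*(-47217 + (3/2)*15*(-1/29)) = (141 + 19981)*(-47217 - 45/58) = 20122*(-2738631/58) = -27553366491/29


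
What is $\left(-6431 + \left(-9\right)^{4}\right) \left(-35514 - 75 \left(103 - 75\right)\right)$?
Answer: $-4889820$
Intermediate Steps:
$\left(-6431 + \left(-9\right)^{4}\right) \left(-35514 - 75 \left(103 - 75\right)\right) = \left(-6431 + 6561\right) \left(-35514 - 2100\right) = 130 \left(-35514 - 2100\right) = 130 \left(-37614\right) = -4889820$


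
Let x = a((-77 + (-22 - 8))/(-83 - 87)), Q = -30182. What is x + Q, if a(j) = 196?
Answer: -29986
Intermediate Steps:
x = 196
x + Q = 196 - 30182 = -29986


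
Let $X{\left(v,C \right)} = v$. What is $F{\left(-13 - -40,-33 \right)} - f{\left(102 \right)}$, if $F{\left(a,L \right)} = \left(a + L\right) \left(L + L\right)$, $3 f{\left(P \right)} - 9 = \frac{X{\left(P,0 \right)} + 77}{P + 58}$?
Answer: $\frac{188461}{480} \approx 392.63$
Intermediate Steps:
$f{\left(P \right)} = 3 + \frac{77 + P}{3 \left(58 + P\right)}$ ($f{\left(P \right)} = 3 + \frac{\left(P + 77\right) \frac{1}{P + 58}}{3} = 3 + \frac{\left(77 + P\right) \frac{1}{58 + P}}{3} = 3 + \frac{\frac{1}{58 + P} \left(77 + P\right)}{3} = 3 + \frac{77 + P}{3 \left(58 + P\right)}$)
$F{\left(a,L \right)} = 2 L \left(L + a\right)$ ($F{\left(a,L \right)} = \left(L + a\right) 2 L = 2 L \left(L + a\right)$)
$F{\left(-13 - -40,-33 \right)} - f{\left(102 \right)} = 2 \left(-33\right) \left(-33 - -27\right) - \frac{599 + 10 \cdot 102}{3 \left(58 + 102\right)} = 2 \left(-33\right) \left(-33 + \left(-13 + 40\right)\right) - \frac{599 + 1020}{3 \cdot 160} = 2 \left(-33\right) \left(-33 + 27\right) - \frac{1}{3} \cdot \frac{1}{160} \cdot 1619 = 2 \left(-33\right) \left(-6\right) - \frac{1619}{480} = 396 - \frac{1619}{480} = \frac{188461}{480}$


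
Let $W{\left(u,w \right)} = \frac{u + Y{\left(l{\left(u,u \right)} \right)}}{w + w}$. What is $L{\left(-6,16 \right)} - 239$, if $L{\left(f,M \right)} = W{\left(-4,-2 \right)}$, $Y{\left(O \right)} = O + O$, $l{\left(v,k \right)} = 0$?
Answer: $-238$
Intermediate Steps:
$Y{\left(O \right)} = 2 O$
$W{\left(u,w \right)} = \frac{u}{2 w}$ ($W{\left(u,w \right)} = \frac{u + 2 \cdot 0}{w + w} = \frac{u + 0}{2 w} = u \frac{1}{2 w} = \frac{u}{2 w}$)
$L{\left(f,M \right)} = 1$ ($L{\left(f,M \right)} = \frac{1}{2} \left(-4\right) \frac{1}{-2} = \frac{1}{2} \left(-4\right) \left(- \frac{1}{2}\right) = 1$)
$L{\left(-6,16 \right)} - 239 = 1 - 239 = -238$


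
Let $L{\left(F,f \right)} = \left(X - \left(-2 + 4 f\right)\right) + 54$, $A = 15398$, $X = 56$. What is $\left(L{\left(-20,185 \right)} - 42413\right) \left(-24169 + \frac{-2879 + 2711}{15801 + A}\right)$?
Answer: $\frac{4636430622537}{4457} \approx 1.0403 \cdot 10^{9}$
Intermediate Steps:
$L{\left(F,f \right)} = 112 - 4 f$ ($L{\left(F,f \right)} = \left(56 - \left(-2 + 4 f\right)\right) + 54 = \left(58 - 4 f\right) + 54 = 112 - 4 f$)
$\left(L{\left(-20,185 \right)} - 42413\right) \left(-24169 + \frac{-2879 + 2711}{15801 + A}\right) = \left(\left(112 - 740\right) - 42413\right) \left(-24169 + \frac{-2879 + 2711}{15801 + 15398}\right) = \left(\left(112 - 740\right) - 42413\right) \left(-24169 - \frac{168}{31199}\right) = \left(-628 - 42413\right) \left(-24169 - \frac{24}{4457}\right) = - 43041 \left(-24169 - \frac{24}{4457}\right) = \left(-43041\right) \left(- \frac{107721257}{4457}\right) = \frac{4636430622537}{4457}$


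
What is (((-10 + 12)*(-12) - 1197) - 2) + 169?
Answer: -1054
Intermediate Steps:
(((-10 + 12)*(-12) - 1197) - 2) + 169 = ((2*(-12) - 1197) - 2) + 169 = ((-24 - 1197) - 2) + 169 = (-1221 - 2) + 169 = -1223 + 169 = -1054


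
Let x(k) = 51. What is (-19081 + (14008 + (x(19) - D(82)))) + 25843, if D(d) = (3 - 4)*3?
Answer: 20824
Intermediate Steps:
D(d) = -3 (D(d) = -1*3 = -3)
(-19081 + (14008 + (x(19) - D(82)))) + 25843 = (-19081 + (14008 + (51 - 1*(-3)))) + 25843 = (-19081 + (14008 + (51 + 3))) + 25843 = (-19081 + (14008 + 54)) + 25843 = (-19081 + 14062) + 25843 = -5019 + 25843 = 20824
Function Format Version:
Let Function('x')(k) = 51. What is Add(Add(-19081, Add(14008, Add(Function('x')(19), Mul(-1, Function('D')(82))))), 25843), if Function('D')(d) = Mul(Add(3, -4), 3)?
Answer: 20824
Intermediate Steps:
Function('D')(d) = -3 (Function('D')(d) = Mul(-1, 3) = -3)
Add(Add(-19081, Add(14008, Add(Function('x')(19), Mul(-1, Function('D')(82))))), 25843) = Add(Add(-19081, Add(14008, Add(51, Mul(-1, -3)))), 25843) = Add(Add(-19081, Add(14008, Add(51, 3))), 25843) = Add(Add(-19081, Add(14008, 54)), 25843) = Add(Add(-19081, 14062), 25843) = Add(-5019, 25843) = 20824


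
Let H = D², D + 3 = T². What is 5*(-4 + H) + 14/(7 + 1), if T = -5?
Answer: 9607/4 ≈ 2401.8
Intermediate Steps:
D = 22 (D = -3 + (-5)² = -3 + 25 = 22)
H = 484 (H = 22² = 484)
5*(-4 + H) + 14/(7 + 1) = 5*(-4 + 484) + 14/(7 + 1) = 5*480 + 14/8 = 2400 + 14*(⅛) = 2400 + 7/4 = 9607/4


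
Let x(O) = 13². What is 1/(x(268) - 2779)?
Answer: -1/2610 ≈ -0.00038314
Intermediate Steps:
x(O) = 169
1/(x(268) - 2779) = 1/(169 - 2779) = 1/(-2610) = -1/2610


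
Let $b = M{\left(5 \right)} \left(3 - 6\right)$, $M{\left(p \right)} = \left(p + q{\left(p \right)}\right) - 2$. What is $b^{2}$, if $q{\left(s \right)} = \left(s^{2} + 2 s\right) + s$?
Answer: $16641$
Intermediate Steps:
$q{\left(s \right)} = s^{2} + 3 s$
$M{\left(p \right)} = -2 + p + p \left(3 + p\right)$ ($M{\left(p \right)} = \left(p + p \left(3 + p\right)\right) - 2 = -2 + p + p \left(3 + p\right)$)
$b = -129$ ($b = \left(-2 + 5 + 5 \left(3 + 5\right)\right) \left(3 - 6\right) = \left(-2 + 5 + 5 \cdot 8\right) \left(-3\right) = \left(-2 + 5 + 40\right) \left(-3\right) = 43 \left(-3\right) = -129$)
$b^{2} = \left(-129\right)^{2} = 16641$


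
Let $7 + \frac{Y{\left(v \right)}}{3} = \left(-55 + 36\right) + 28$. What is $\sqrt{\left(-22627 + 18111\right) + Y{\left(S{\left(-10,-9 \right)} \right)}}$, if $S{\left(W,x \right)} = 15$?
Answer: $i \sqrt{4510} \approx 67.156 i$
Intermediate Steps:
$Y{\left(v \right)} = 6$ ($Y{\left(v \right)} = -21 + 3 \left(\left(-55 + 36\right) + 28\right) = -21 + 3 \left(-19 + 28\right) = -21 + 3 \cdot 9 = -21 + 27 = 6$)
$\sqrt{\left(-22627 + 18111\right) + Y{\left(S{\left(-10,-9 \right)} \right)}} = \sqrt{\left(-22627 + 18111\right) + 6} = \sqrt{-4516 + 6} = \sqrt{-4510} = i \sqrt{4510}$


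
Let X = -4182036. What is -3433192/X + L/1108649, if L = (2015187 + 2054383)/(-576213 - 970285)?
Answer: 735783901465346533/896274854698920909 ≈ 0.82094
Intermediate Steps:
L = -2034785/773249 (L = 4069570/(-1546498) = 4069570*(-1/1546498) = -2034785/773249 ≈ -2.6315)
-3433192/X + L/1108649 = -3433192/(-4182036) - 2034785/773249/1108649 = -3433192*(-1/4182036) - 2034785/773249*1/1108649 = 858298/1045509 - 2034785/857261730601 = 735783901465346533/896274854698920909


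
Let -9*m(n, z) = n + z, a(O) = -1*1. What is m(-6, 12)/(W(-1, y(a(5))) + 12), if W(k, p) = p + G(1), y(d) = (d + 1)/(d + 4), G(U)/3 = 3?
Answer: -2/63 ≈ -0.031746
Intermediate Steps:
a(O) = -1
G(U) = 9 (G(U) = 3*3 = 9)
y(d) = (1 + d)/(4 + d)
m(n, z) = -n/9 - z/9 (m(n, z) = -(n + z)/9 = -n/9 - z/9)
W(k, p) = 9 + p (W(k, p) = p + 9 = 9 + p)
m(-6, 12)/(W(-1, y(a(5))) + 12) = (-⅑*(-6) - ⅑*12)/((9 + (1 - 1)/(4 - 1)) + 12) = (⅔ - 4/3)/((9 + 0/3) + 12) = -2/(3*((9 + (⅓)*0) + 12)) = -2/(3*((9 + 0) + 12)) = -2/(3*(9 + 12)) = -⅔/21 = -⅔*1/21 = -2/63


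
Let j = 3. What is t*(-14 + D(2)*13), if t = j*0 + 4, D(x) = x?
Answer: 48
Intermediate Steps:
t = 4 (t = 3*0 + 4 = 0 + 4 = 4)
t*(-14 + D(2)*13) = 4*(-14 + 2*13) = 4*(-14 + 26) = 4*12 = 48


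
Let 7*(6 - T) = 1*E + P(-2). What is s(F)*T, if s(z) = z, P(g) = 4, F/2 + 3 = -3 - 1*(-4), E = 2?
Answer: -144/7 ≈ -20.571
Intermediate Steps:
F = -4 (F = -6 + 2*(-3 - 1*(-4)) = -6 + 2*(-3 + 4) = -6 + 2*1 = -6 + 2 = -4)
T = 36/7 (T = 6 - (1*2 + 4)/7 = 6 - (2 + 4)/7 = 6 - ⅐*6 = 6 - 6/7 = 36/7 ≈ 5.1429)
s(F)*T = -4*36/7 = -144/7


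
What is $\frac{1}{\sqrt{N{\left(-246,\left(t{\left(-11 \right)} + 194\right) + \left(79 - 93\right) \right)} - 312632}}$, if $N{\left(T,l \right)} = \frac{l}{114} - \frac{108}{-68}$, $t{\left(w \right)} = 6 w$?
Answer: $- \frac{i \sqrt{903499}}{531470} \approx - 0.0017885 i$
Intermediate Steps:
$N{\left(T,l \right)} = \frac{27}{17} + \frac{l}{114}$ ($N{\left(T,l \right)} = l \frac{1}{114} - - \frac{27}{17} = \frac{l}{114} + \frac{27}{17} = \frac{27}{17} + \frac{l}{114}$)
$\frac{1}{\sqrt{N{\left(-246,\left(t{\left(-11 \right)} + 194\right) + \left(79 - 93\right) \right)} - 312632}} = \frac{1}{\sqrt{\left(\frac{27}{17} + \frac{\left(6 \left(-11\right) + 194\right) + \left(79 - 93\right)}{114}\right) - 312632}} = \frac{1}{\sqrt{\left(\frac{27}{17} + \frac{\left(-66 + 194\right) + \left(79 - 93\right)}{114}\right) - 312632}} = \frac{1}{\sqrt{\left(\frac{27}{17} + \frac{128 - 14}{114}\right) - 312632}} = \frac{1}{\sqrt{\left(\frac{27}{17} + \frac{1}{114} \cdot 114\right) - 312632}} = \frac{1}{\sqrt{\left(\frac{27}{17} + 1\right) - 312632}} = \frac{1}{\sqrt{\frac{44}{17} - 312632}} = \frac{1}{\sqrt{- \frac{5314700}{17}}} = \frac{1}{\frac{10}{17} i \sqrt{903499}} = - \frac{i \sqrt{903499}}{531470}$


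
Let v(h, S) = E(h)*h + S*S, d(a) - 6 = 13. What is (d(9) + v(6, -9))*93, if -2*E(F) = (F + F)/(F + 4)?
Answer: 44826/5 ≈ 8965.2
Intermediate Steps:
d(a) = 19 (d(a) = 6 + 13 = 19)
E(F) = -F/(4 + F) (E(F) = -(F + F)/(2*(F + 4)) = -2*F/(2*(4 + F)) = -F/(4 + F))
v(h, S) = S**2 - h**2/(4 + h) (v(h, S) = (-h/(4 + h))*h + S*S = -h**2/(4 + h) + S**2 = S**2 - h**2/(4 + h))
(d(9) + v(6, -9))*93 = (19 + (-1*6**2 + (-9)**2*(4 + 6))/(4 + 6))*93 = (19 + (-1*36 + 81*10)/10)*93 = (19 + (-36 + 810)/10)*93 = (19 + (1/10)*774)*93 = (19 + 387/5)*93 = (482/5)*93 = 44826/5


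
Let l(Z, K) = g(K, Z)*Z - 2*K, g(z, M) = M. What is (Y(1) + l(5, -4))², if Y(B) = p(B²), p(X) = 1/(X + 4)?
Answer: 27556/25 ≈ 1102.2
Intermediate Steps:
l(Z, K) = Z² - 2*K (l(Z, K) = Z*Z - 2*K = Z² - 2*K)
p(X) = 1/(4 + X)
Y(B) = 1/(4 + B²)
(Y(1) + l(5, -4))² = (1/(4 + 1²) + (5² - 2*(-4)))² = (1/(4 + 1) + (25 + 8))² = (1/5 + 33)² = (⅕ + 33)² = (166/5)² = 27556/25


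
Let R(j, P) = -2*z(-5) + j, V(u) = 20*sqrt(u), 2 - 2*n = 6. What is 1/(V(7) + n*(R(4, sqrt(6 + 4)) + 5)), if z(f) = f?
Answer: 19/678 + 5*sqrt(7)/339 ≈ 0.067047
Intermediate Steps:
n = -2 (n = 1 - 1/2*6 = 1 - 3 = -2)
R(j, P) = 10 + j (R(j, P) = -2*(-5) + j = 10 + j)
1/(V(7) + n*(R(4, sqrt(6 + 4)) + 5)) = 1/(20*sqrt(7) - 2*((10 + 4) + 5)) = 1/(20*sqrt(7) - 2*(14 + 5)) = 1/(20*sqrt(7) - 2*19) = 1/(20*sqrt(7) - 38) = 1/(-38 + 20*sqrt(7))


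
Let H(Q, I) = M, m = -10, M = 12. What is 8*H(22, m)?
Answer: 96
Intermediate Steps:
H(Q, I) = 12
8*H(22, m) = 8*12 = 96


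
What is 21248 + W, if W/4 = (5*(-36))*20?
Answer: 6848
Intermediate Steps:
W = -14400 (W = 4*((5*(-36))*20) = 4*(-180*20) = 4*(-3600) = -14400)
21248 + W = 21248 - 14400 = 6848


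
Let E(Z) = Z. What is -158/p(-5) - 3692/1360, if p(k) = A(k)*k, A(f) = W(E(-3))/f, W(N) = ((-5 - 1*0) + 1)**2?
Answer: -8561/680 ≈ -12.590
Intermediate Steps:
W(N) = 16 (W(N) = ((-5 + 0) + 1)**2 = (-5 + 1)**2 = (-4)**2 = 16)
A(f) = 16/f
p(k) = 16 (p(k) = (16/k)*k = 16)
-158/p(-5) - 3692/1360 = -158/16 - 3692/1360 = -158*1/16 - 3692*1/1360 = -79/8 - 923/340 = -8561/680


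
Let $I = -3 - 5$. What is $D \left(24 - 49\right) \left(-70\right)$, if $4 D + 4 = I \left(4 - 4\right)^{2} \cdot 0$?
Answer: $-1750$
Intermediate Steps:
$I = -8$ ($I = -3 - 5 = -8$)
$D = -1$ ($D = -1 + \frac{- 8 \left(4 - 4\right)^{2} \cdot 0}{4} = -1 + \frac{- 8 \cdot 0^{2} \cdot 0}{4} = -1 + \frac{\left(-8\right) 0 \cdot 0}{4} = -1 + \frac{0 \cdot 0}{4} = -1 + \frac{1}{4} \cdot 0 = -1 + 0 = -1$)
$D \left(24 - 49\right) \left(-70\right) = - (24 - 49) \left(-70\right) = \left(-1\right) \left(-25\right) \left(-70\right) = 25 \left(-70\right) = -1750$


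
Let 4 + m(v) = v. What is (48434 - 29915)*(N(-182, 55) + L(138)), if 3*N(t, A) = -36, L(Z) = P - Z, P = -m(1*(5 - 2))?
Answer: -2759331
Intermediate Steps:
m(v) = -4 + v
P = 1 (P = -(-4 + 1*(5 - 2)) = -(-4 + 1*3) = -(-4 + 3) = -1*(-1) = 1)
L(Z) = 1 - Z
N(t, A) = -12 (N(t, A) = (⅓)*(-36) = -12)
(48434 - 29915)*(N(-182, 55) + L(138)) = (48434 - 29915)*(-12 + (1 - 1*138)) = 18519*(-12 + (1 - 138)) = 18519*(-12 - 137) = 18519*(-149) = -2759331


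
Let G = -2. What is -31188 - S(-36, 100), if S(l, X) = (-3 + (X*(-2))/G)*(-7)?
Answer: -30509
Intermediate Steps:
S(l, X) = 21 - 7*X (S(l, X) = (-3 + (X*(-2))/(-2))*(-7) = (-3 - 2*X*(-½))*(-7) = (-3 + X)*(-7) = 21 - 7*X)
-31188 - S(-36, 100) = -31188 - (21 - 7*100) = -31188 - (21 - 700) = -31188 - 1*(-679) = -31188 + 679 = -30509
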